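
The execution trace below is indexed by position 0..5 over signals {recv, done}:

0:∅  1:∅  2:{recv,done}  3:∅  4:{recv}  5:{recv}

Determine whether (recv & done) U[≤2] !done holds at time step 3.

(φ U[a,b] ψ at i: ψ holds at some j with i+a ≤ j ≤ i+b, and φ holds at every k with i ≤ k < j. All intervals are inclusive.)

Need some j in [3,5] with !done, and (recv & done) at every k in [3,j-1].
  j=3: !done holds; no prefix to check → satisfied.

Holds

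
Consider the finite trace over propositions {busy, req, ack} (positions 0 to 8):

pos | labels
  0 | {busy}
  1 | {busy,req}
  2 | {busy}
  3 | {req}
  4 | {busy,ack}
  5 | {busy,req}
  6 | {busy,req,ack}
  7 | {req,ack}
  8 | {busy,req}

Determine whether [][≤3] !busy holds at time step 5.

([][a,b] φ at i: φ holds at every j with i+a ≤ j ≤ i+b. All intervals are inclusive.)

Check !busy at every j in [5,8]:
  j=5: false
  j=6: false
  j=7: true
  j=8: false
Fails at j=5 → formula fails.

Does not hold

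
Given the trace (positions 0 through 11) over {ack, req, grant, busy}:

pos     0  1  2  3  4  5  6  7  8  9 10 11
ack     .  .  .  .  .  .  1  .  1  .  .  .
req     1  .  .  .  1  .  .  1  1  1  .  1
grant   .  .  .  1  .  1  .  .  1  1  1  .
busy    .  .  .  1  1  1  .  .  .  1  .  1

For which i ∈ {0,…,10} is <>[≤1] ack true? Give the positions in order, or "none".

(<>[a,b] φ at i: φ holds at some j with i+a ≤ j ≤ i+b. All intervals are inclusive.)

Evaluate at each i in [0,10]:
  i=0: ✗ (none in [0,1])
  i=1: ✗ (none in [1,2])
  i=2: ✗ (none in [2,3])
  i=3: ✗ (none in [3,4])
  i=4: ✗ (none in [4,5])
  i=5: ✓ (witness j=6)
  i=6: ✓ (witness j=6)
  i=7: ✓ (witness j=8)
  i=8: ✓ (witness j=8)
  i=9: ✗ (none in [9,10])
  i=10: ✗ (none in [10,11])

5, 6, 7, 8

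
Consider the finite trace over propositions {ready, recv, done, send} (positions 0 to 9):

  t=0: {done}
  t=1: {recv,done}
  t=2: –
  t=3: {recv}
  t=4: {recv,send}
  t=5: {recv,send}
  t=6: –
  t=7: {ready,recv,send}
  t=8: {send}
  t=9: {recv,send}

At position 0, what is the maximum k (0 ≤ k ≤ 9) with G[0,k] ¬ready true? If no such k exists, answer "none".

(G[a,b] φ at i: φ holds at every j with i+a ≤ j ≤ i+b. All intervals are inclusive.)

6

¬ready must hold from j=0 onward; find where it first fails.
  j=0: holds
  j=1: holds
  j=2: holds
  j=3: holds
  j=4: holds
  j=5: holds
  j=6: holds
  j=7: fails
Holds on [0,6], so largest k = 6.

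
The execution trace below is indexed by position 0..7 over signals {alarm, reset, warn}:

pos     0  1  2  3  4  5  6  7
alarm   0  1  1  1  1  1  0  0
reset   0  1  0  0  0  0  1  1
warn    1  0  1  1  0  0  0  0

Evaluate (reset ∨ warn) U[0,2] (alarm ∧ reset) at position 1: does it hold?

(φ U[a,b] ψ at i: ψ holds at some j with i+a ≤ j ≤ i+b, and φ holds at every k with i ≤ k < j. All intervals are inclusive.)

Need some j in [1,3] with (alarm ∧ reset), and (reset ∨ warn) at every k in [1,j-1].
  j=1: (alarm ∧ reset) holds; no prefix to check → satisfied.

Yes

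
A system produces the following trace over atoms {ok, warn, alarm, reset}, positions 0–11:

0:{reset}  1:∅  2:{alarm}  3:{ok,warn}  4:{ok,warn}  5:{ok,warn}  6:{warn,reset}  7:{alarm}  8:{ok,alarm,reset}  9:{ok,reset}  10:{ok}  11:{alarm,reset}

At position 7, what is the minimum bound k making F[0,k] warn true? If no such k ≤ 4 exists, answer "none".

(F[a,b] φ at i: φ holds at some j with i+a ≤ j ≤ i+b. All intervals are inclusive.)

none

Scan j = 7,8,… for warn:
  j=7: fails
  j=8: fails
  j=9: fails
  j=10: fails
  j=11: fails
No j in [7,11] satisfies it → none.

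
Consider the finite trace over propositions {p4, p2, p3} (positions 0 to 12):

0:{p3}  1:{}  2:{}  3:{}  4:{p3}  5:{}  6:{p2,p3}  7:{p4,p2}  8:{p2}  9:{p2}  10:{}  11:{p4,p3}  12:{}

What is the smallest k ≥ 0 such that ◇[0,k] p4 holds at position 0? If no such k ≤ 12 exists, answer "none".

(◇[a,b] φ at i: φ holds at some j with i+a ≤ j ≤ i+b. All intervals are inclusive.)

Scan j = 0,1,… for p4:
  j=0: fails
  j=1: fails
  j=2: fails
  j=3: fails
  j=4: fails
  j=5: fails
  j=6: fails
  j=7: holds
First hit at j=7, so smallest k = 7-0 = 7.

7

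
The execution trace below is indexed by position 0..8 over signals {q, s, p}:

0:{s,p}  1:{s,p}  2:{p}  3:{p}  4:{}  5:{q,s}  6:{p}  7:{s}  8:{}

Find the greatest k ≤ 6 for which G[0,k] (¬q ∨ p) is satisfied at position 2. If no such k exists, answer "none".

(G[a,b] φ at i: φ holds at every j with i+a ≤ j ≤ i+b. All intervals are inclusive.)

2

(¬q ∨ p) must hold from j=2 onward; find where it first fails.
  j=2: holds
  j=3: holds
  j=4: holds
  j=5: fails
Holds on [2,4], so largest k = 2.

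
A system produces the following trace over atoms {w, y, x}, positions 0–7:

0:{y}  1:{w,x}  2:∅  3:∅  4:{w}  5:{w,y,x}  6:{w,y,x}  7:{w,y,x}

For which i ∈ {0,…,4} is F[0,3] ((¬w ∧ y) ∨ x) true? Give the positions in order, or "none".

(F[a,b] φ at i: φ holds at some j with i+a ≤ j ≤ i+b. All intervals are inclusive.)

Evaluate at each i in [0,4]:
  i=0: ✓ (witness j=0)
  i=1: ✓ (witness j=1)
  i=2: ✓ (witness j=5)
  i=3: ✓ (witness j=5)
  i=4: ✓ (witness j=5)

0, 1, 2, 3, 4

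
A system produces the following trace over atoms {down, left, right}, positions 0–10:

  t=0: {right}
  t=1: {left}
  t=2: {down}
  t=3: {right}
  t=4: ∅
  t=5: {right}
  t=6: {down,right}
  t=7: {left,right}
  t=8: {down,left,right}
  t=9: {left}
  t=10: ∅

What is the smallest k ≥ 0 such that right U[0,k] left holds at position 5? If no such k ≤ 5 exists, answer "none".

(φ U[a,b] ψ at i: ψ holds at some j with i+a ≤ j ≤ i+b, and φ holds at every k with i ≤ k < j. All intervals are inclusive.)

Need earliest j ≥ 5 with left, and right at every k in [5,j-1].
  j=5: rhs fails.
  j=6: rhs fails.
  j=7: rhs holds; lhs holds on [5,6]. k = 2.

2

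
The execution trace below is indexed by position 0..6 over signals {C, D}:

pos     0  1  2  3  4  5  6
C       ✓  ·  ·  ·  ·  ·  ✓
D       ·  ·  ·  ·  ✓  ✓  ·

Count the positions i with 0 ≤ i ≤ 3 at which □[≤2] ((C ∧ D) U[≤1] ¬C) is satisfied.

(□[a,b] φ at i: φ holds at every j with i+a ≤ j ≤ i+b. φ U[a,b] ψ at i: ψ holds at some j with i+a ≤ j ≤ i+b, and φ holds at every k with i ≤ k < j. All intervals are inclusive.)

3

Evaluate at each i in [0,3]:
  i=0: ✗ (fails at j=0)
  i=1: ✓ (all of [1,3])
  i=2: ✓ (all of [2,4])
  i=3: ✓ (all of [3,5])
Positions where it holds: {1, 2, 3} → 3.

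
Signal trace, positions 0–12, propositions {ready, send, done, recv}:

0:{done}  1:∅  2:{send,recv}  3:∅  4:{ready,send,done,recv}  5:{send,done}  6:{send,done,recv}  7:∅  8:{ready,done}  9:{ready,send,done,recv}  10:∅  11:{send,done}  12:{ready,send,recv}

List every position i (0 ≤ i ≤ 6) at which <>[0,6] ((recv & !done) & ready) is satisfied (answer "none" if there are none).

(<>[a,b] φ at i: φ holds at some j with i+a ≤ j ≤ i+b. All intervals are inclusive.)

Evaluate at each i in [0,6]:
  i=0: ✗ (none in [0,6])
  i=1: ✗ (none in [1,7])
  i=2: ✗ (none in [2,8])
  i=3: ✗ (none in [3,9])
  i=4: ✗ (none in [4,10])
  i=5: ✗ (none in [5,11])
  i=6: ✓ (witness j=12)

6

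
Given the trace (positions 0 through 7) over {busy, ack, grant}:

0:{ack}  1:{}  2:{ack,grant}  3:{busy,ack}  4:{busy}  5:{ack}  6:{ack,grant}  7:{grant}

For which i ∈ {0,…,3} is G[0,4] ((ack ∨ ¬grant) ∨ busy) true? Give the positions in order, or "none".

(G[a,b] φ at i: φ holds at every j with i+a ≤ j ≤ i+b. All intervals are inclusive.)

0, 1, 2

Evaluate at each i in [0,3]:
  i=0: ✓ (all of [0,4])
  i=1: ✓ (all of [1,5])
  i=2: ✓ (all of [2,6])
  i=3: ✗ (fails at j=7)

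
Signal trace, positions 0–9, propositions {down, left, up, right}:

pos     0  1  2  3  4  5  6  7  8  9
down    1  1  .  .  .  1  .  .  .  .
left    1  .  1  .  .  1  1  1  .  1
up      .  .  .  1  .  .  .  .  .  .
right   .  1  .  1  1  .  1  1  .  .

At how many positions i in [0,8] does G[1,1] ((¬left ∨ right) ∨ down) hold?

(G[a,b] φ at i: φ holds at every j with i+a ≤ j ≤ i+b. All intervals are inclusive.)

Evaluate at each i in [0,8]:
  i=0: ✓ (all of [1,1])
  i=1: ✗ (fails at j=2)
  i=2: ✓ (all of [3,3])
  i=3: ✓ (all of [4,4])
  i=4: ✓ (all of [5,5])
  i=5: ✓ (all of [6,6])
  i=6: ✓ (all of [7,7])
  i=7: ✓ (all of [8,8])
  i=8: ✗ (fails at j=9)
Positions where it holds: {0, 2, 3, 4, 5, 6, 7} → 7.

7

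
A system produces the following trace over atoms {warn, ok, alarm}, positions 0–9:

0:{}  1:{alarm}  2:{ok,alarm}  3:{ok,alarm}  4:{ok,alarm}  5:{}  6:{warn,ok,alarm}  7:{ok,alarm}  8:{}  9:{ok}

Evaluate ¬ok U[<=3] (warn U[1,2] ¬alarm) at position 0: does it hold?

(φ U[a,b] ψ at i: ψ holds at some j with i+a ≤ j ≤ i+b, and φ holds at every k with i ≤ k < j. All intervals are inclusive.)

No

Need some j in [0,3] with (warn U[1,2] ¬alarm), and ¬ok at every k in [0,j-1].
  j=0: (warn U[1,2] ¬alarm) — fails.
  j=1: (warn U[1,2] ¬alarm) — fails.
  j=2: (warn U[1,2] ¬alarm) — fails.
  j=3: (warn U[1,2] ¬alarm) — fails.
No j in the window works → until fails.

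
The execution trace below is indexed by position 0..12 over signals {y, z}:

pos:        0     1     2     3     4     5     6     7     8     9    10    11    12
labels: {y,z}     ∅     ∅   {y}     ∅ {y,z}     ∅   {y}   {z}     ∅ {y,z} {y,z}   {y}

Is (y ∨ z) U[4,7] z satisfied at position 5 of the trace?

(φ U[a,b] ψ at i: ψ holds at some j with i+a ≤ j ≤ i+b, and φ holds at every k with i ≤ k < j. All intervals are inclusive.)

False

Need some j in [9,12] with z, and (y ∨ z) at every k in [5,j-1].
  j=9: z false.
  j=10: z holds, but (y ∨ z) fails at k=6 → not this j.
  j=11: z holds, but (y ∨ z) fails at k=6 → not this j.
  j=12: z false.
No j in the window works → until fails.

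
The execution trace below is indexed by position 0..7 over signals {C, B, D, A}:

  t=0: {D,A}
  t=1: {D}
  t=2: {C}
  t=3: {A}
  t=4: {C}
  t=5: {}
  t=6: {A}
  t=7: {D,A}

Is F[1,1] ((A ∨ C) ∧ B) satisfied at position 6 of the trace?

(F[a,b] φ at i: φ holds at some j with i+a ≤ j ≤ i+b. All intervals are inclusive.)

False

Check ((A ∨ C) ∧ B) at each j in [7,7]:
  j=7: false
No position in the window satisfies it → formula fails.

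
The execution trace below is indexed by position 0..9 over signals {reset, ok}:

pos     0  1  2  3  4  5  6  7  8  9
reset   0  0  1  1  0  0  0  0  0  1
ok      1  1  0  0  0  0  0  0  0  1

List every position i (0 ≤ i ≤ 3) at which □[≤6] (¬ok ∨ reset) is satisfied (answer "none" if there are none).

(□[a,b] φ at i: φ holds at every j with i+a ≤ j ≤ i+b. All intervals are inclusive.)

2, 3

Evaluate at each i in [0,3]:
  i=0: ✗ (fails at j=0)
  i=1: ✗ (fails at j=1)
  i=2: ✓ (all of [2,8])
  i=3: ✓ (all of [3,9])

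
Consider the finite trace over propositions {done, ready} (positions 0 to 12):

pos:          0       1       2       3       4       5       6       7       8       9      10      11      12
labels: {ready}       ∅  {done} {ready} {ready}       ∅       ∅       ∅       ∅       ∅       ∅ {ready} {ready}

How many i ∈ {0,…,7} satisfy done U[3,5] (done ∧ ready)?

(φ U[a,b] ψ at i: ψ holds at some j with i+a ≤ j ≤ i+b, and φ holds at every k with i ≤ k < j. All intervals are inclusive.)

Evaluate at each i in [0,7]:
  i=0: ✗ (no rhs in [3,5])
  i=1: ✗ (no rhs in [4,6])
  i=2: ✗ (no rhs in [5,7])
  i=3: ✗ (no rhs in [6,8])
  i=4: ✗ (no rhs in [7,9])
  i=5: ✗ (no rhs in [8,10])
  i=6: ✗ (no rhs in [9,11])
  i=7: ✗ (no rhs in [10,12])
Positions where it holds: {} → 0.

0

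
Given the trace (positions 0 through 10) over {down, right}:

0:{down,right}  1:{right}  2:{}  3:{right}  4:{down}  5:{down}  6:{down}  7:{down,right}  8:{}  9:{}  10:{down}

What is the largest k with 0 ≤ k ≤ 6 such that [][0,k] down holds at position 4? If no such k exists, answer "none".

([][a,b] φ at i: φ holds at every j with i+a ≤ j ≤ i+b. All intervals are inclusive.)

3

down must hold from j=4 onward; find where it first fails.
  j=4: holds
  j=5: holds
  j=6: holds
  j=7: holds
  j=8: fails
Holds on [4,7], so largest k = 3.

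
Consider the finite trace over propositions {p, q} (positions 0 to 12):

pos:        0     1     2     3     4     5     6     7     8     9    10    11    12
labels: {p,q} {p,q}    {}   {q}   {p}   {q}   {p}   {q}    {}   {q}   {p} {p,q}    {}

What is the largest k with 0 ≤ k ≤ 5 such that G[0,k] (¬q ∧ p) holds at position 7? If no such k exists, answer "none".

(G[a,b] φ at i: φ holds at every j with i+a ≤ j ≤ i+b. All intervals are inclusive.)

(¬q ∧ p) must hold from j=7 onward; find where it first fails.
  j=7: fails → no k works.

none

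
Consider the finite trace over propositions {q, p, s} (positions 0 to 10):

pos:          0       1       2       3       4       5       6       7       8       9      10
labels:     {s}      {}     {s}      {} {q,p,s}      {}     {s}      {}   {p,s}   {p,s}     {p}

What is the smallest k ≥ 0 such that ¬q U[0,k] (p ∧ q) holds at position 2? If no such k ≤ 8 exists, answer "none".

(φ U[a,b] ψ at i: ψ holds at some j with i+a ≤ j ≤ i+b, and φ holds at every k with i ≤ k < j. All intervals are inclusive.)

Need earliest j ≥ 2 with (p ∧ q), and ¬q at every k in [2,j-1].
  j=2: rhs fails.
  j=3: rhs fails.
  j=4: rhs holds; lhs holds on [2,3]. k = 2.

2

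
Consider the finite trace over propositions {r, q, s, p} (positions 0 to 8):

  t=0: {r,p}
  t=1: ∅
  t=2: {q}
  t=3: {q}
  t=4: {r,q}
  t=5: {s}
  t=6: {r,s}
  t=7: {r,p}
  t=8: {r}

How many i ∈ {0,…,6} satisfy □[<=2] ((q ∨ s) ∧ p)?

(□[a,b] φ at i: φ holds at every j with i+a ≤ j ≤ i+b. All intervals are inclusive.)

Evaluate at each i in [0,6]:
  i=0: ✗ (fails at j=0)
  i=1: ✗ (fails at j=1)
  i=2: ✗ (fails at j=2)
  i=3: ✗ (fails at j=3)
  i=4: ✗ (fails at j=4)
  i=5: ✗ (fails at j=5)
  i=6: ✗ (fails at j=6)
Positions where it holds: {} → 0.

0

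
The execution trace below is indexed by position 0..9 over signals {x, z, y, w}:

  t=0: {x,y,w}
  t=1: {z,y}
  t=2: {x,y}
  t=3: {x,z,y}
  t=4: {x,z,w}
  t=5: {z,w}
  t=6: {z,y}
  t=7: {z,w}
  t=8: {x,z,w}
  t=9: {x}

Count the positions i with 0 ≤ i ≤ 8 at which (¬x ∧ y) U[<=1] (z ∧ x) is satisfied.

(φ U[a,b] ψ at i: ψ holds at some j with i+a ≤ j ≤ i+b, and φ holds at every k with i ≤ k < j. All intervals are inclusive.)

Evaluate at each i in [0,8]:
  i=0: ✗ (no rhs in [0,1])
  i=1: ✗ (no rhs in [1,2])
  i=2: ✗ (lhs fails at k=2 before rhs at j=3)
  i=3: ✓ (rhs at j=3)
  i=4: ✓ (rhs at j=4)
  i=5: ✗ (no rhs in [5,6])
  i=6: ✗ (no rhs in [6,7])
  i=7: ✗ (lhs fails at k=7 before rhs at j=8)
  i=8: ✓ (rhs at j=8)
Positions where it holds: {3, 4, 8} → 3.

3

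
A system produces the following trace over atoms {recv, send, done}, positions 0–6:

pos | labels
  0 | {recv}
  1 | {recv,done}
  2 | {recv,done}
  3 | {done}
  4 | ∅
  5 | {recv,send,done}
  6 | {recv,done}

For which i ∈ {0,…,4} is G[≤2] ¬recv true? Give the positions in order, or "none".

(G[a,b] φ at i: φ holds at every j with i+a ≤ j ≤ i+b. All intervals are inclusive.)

none

Evaluate at each i in [0,4]:
  i=0: ✗ (fails at j=0)
  i=1: ✗ (fails at j=1)
  i=2: ✗ (fails at j=2)
  i=3: ✗ (fails at j=5)
  i=4: ✗ (fails at j=5)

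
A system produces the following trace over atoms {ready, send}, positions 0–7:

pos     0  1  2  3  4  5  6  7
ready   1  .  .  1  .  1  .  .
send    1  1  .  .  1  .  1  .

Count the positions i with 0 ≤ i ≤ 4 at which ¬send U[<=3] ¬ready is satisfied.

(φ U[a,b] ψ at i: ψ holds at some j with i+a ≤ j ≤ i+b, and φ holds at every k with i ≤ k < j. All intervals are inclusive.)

4

Evaluate at each i in [0,4]:
  i=0: ✗ (lhs fails at k=0 before rhs at j=1)
  i=1: ✓ (rhs at j=1)
  i=2: ✓ (rhs at j=2)
  i=3: ✓ (rhs at j=4; lhs holds on [3,3])
  i=4: ✓ (rhs at j=4)
Positions where it holds: {1, 2, 3, 4} → 4.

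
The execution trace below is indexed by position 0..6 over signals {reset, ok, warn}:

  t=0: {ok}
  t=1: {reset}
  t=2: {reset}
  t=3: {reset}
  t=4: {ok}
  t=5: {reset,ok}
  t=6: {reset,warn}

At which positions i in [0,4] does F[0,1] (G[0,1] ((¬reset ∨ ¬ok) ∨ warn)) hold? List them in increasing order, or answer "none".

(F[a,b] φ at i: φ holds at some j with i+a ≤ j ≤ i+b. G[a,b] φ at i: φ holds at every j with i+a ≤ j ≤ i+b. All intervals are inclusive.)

0, 1, 2, 3

Evaluate at each i in [0,4]:
  i=0: ✓ (witness j=0)
  i=1: ✓ (witness j=1)
  i=2: ✓ (witness j=2)
  i=3: ✓ (witness j=3)
  i=4: ✗ (none in [4,5])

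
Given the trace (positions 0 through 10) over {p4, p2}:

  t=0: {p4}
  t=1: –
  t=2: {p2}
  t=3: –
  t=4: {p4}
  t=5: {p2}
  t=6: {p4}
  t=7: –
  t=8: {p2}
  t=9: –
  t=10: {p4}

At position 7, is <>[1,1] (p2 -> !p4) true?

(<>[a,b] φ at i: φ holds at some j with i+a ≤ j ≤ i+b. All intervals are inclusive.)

Check (p2 -> !p4) at each j in [8,8]:
  j=8: true
Found at j=8 → formula holds.

Holds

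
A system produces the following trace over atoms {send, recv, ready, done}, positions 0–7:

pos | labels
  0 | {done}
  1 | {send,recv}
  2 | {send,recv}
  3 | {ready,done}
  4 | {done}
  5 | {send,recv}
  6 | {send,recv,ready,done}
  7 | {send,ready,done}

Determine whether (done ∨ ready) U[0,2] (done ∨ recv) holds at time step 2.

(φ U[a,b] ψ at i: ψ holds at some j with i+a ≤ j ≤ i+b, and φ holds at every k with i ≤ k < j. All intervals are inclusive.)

Need some j in [2,4] with (done ∨ recv), and (done ∨ ready) at every k in [2,j-1].
  j=2: (done ∨ recv) holds; no prefix to check → satisfied.

True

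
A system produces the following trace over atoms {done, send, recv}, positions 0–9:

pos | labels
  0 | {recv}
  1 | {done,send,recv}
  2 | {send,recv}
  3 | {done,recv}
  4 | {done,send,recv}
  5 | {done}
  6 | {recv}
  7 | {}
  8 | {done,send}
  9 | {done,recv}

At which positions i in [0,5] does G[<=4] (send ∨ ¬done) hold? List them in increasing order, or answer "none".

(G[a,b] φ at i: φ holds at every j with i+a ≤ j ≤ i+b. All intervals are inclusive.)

Evaluate at each i in [0,5]:
  i=0: ✗ (fails at j=3)
  i=1: ✗ (fails at j=3)
  i=2: ✗ (fails at j=3)
  i=3: ✗ (fails at j=3)
  i=4: ✗ (fails at j=5)
  i=5: ✗ (fails at j=5)

none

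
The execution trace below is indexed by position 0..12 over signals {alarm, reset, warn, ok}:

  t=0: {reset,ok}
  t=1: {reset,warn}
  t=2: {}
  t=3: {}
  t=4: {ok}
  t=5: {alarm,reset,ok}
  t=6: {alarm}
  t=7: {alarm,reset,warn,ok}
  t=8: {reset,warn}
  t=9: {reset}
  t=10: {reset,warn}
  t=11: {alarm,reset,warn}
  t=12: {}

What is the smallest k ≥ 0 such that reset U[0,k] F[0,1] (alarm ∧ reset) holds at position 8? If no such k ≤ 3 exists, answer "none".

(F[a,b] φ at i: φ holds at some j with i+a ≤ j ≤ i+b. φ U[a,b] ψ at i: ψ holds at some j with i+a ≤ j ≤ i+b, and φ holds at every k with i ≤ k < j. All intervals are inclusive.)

Need earliest j ≥ 8 with F[0,1] (alarm ∧ reset), and reset at every k in [8,j-1].
  j=8: rhs fails.
  j=9: rhs fails.
  j=10: rhs holds; lhs holds on [8,9]. k = 2.

2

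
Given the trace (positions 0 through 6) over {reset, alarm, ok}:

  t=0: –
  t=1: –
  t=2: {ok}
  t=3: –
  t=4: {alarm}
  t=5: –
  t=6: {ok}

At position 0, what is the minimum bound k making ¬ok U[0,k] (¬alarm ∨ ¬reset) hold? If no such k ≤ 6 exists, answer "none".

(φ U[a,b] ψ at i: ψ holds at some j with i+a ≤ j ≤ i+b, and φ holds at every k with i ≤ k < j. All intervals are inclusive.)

0

Need earliest j ≥ 0 with (¬alarm ∨ ¬reset), and ¬ok at every k in [0,j-1].
  j=0: rhs holds (empty prefix). k = 0.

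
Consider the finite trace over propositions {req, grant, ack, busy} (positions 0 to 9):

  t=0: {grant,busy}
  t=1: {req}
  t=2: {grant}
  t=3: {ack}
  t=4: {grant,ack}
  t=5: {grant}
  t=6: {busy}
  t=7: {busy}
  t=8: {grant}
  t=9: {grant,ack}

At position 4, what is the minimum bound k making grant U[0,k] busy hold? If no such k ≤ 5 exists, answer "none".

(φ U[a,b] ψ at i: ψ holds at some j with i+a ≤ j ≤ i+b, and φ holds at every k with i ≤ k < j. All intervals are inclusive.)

Need earliest j ≥ 4 with busy, and grant at every k in [4,j-1].
  j=4: rhs fails.
  j=5: rhs fails.
  j=6: rhs holds; lhs holds on [4,5]. k = 2.

2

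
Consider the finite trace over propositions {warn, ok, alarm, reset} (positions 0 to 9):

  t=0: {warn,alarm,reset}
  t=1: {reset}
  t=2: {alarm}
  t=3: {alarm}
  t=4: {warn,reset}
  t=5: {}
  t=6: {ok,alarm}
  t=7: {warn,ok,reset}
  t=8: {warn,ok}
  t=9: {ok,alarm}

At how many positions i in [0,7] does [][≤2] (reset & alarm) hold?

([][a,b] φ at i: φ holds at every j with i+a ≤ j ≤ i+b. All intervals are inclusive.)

0

Evaluate at each i in [0,7]:
  i=0: ✗ (fails at j=1)
  i=1: ✗ (fails at j=1)
  i=2: ✗ (fails at j=2)
  i=3: ✗ (fails at j=3)
  i=4: ✗ (fails at j=4)
  i=5: ✗ (fails at j=5)
  i=6: ✗ (fails at j=6)
  i=7: ✗ (fails at j=7)
Positions where it holds: {} → 0.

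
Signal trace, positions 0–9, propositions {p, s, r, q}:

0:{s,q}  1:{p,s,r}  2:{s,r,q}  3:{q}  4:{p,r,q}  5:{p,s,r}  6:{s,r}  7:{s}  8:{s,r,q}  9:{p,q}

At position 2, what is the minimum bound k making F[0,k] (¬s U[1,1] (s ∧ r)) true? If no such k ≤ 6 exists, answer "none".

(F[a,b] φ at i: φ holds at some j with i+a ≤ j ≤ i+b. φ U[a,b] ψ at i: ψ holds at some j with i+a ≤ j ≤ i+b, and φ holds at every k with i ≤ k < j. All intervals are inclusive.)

2

Scan j = 2,3,… for (¬s U[1,1] (s ∧ r)):
  j=2: fails
  j=3: fails
  j=4: holds
First hit at j=4, so smallest k = 4-2 = 2.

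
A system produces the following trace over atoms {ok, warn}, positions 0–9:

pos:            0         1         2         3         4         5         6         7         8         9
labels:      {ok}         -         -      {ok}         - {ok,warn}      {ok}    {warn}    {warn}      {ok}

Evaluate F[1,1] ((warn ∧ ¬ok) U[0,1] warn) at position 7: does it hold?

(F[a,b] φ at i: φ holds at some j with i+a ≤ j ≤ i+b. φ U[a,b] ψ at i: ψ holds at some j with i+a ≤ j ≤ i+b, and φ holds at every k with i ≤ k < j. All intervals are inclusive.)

Check ((warn ∧ ¬ok) U[0,1] warn) at each j in [8,8]:
  j=8: holds
Found at j=8 → formula holds.

Yes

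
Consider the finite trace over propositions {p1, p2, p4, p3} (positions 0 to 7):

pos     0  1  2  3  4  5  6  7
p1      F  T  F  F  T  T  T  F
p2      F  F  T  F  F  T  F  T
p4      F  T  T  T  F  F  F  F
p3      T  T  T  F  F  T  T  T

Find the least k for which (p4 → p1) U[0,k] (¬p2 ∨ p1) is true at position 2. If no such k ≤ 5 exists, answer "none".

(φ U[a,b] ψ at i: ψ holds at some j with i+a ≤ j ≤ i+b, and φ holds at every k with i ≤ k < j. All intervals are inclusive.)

Need earliest j ≥ 2 with (¬p2 ∨ p1), and (p4 → p1) at every k in [2,j-1].
  j=2: rhs fails.
  j=3: rhs holds but lhs fails at k=2.
  j=4: rhs holds but lhs fails at k=2.
  j=5: rhs holds but lhs fails at k=2.
  j=6: rhs holds but lhs fails at k=2.
  j=7: rhs fails.
No witness within the range → none.

none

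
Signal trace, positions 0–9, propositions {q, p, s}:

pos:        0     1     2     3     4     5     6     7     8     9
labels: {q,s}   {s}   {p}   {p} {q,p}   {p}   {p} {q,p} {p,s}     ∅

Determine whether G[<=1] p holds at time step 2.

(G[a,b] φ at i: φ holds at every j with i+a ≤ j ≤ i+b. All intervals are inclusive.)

Check p at every j in [2,3]:
  j=2: true
  j=3: true
All positions satisfy it → formula holds.

True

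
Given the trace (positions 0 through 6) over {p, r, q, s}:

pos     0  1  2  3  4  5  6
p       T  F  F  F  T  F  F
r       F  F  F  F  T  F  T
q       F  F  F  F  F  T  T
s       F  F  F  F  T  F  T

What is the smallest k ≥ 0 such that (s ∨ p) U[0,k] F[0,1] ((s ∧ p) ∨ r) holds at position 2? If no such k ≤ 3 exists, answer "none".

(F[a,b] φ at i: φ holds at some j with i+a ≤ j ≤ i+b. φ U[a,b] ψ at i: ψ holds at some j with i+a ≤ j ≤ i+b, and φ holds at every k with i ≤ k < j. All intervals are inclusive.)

none

Need earliest j ≥ 2 with F[0,1] ((s ∧ p) ∨ r), and (s ∨ p) at every k in [2,j-1].
  j=2: rhs fails.
  j=3: rhs holds but lhs fails at k=2.
  j=4: rhs holds but lhs fails at k=2.
  j=5: rhs holds but lhs fails at k=2.
No witness within the range → none.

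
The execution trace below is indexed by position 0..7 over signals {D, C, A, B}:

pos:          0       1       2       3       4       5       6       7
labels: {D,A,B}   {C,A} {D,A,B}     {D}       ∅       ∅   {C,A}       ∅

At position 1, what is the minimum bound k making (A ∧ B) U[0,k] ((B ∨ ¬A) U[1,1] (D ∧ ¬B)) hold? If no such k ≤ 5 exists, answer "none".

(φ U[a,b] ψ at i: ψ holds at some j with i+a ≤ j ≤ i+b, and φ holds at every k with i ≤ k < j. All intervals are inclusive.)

Need earliest j ≥ 1 with ((B ∨ ¬A) U[1,1] (D ∧ ¬B)), and (A ∧ B) at every k in [1,j-1].
  j=1: rhs fails.
  j=2: rhs holds but lhs fails at k=1.
  j=3: rhs fails.
  j=4: rhs fails.
  j=5: rhs fails.
  j=6: rhs fails.
No witness within the range → none.

none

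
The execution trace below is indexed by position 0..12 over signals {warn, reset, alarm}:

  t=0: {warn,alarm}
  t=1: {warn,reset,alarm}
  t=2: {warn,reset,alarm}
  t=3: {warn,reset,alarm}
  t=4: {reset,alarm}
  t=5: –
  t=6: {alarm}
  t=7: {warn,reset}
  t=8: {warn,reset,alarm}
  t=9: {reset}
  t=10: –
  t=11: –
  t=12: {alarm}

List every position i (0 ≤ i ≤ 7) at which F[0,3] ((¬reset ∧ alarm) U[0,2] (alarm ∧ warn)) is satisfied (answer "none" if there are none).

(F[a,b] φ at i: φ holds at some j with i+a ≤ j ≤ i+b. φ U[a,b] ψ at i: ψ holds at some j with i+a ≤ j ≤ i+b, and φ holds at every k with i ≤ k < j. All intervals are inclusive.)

0, 1, 2, 3, 5, 6, 7

Evaluate at each i in [0,7]:
  i=0: ✓ (witness j=0)
  i=1: ✓ (witness j=1)
  i=2: ✓ (witness j=2)
  i=3: ✓ (witness j=3)
  i=4: ✗ (none in [4,7])
  i=5: ✓ (witness j=8)
  i=6: ✓ (witness j=8)
  i=7: ✓ (witness j=8)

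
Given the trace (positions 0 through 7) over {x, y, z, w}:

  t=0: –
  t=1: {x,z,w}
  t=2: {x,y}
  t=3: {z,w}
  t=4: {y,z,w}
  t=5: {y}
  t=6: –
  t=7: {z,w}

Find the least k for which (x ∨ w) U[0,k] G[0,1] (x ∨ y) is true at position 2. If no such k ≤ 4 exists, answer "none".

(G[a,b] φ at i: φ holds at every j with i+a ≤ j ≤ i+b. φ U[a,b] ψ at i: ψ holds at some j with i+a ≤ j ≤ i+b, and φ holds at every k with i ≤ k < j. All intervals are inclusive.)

2

Need earliest j ≥ 2 with G[0,1] (x ∨ y), and (x ∨ w) at every k in [2,j-1].
  j=2: rhs fails.
  j=3: rhs fails.
  j=4: rhs holds; lhs holds on [2,3]. k = 2.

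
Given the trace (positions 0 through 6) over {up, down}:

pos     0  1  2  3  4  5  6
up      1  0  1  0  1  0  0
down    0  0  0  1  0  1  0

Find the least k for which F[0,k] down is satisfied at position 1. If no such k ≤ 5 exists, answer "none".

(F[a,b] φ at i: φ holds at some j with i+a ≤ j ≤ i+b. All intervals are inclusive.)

Scan j = 1,2,… for down:
  j=1: fails
  j=2: fails
  j=3: holds
First hit at j=3, so smallest k = 3-1 = 2.

2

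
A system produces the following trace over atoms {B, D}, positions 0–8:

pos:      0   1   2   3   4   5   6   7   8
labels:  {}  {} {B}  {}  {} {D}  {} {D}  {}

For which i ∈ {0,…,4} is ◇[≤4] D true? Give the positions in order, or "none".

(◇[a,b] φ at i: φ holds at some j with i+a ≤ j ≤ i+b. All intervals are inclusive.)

Evaluate at each i in [0,4]:
  i=0: ✗ (none in [0,4])
  i=1: ✓ (witness j=5)
  i=2: ✓ (witness j=5)
  i=3: ✓ (witness j=5)
  i=4: ✓ (witness j=5)

1, 2, 3, 4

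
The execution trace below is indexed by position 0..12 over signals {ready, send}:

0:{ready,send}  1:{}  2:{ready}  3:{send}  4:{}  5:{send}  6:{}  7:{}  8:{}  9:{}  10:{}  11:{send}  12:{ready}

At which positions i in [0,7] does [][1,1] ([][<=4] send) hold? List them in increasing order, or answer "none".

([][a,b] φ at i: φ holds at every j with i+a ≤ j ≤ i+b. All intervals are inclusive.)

none

Evaluate at each i in [0,7]:
  i=0: ✗ (fails at j=1)
  i=1: ✗ (fails at j=2)
  i=2: ✗ (fails at j=3)
  i=3: ✗ (fails at j=4)
  i=4: ✗ (fails at j=5)
  i=5: ✗ (fails at j=6)
  i=6: ✗ (fails at j=7)
  i=7: ✗ (fails at j=8)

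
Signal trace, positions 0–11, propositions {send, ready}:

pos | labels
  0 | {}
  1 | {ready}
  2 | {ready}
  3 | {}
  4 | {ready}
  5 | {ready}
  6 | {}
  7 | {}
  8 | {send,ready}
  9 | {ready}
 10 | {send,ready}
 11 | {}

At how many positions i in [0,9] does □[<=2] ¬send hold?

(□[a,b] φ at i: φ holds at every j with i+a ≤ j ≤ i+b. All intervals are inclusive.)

Evaluate at each i in [0,9]:
  i=0: ✓ (all of [0,2])
  i=1: ✓ (all of [1,3])
  i=2: ✓ (all of [2,4])
  i=3: ✓ (all of [3,5])
  i=4: ✓ (all of [4,6])
  i=5: ✓ (all of [5,7])
  i=6: ✗ (fails at j=8)
  i=7: ✗ (fails at j=8)
  i=8: ✗ (fails at j=8)
  i=9: ✗ (fails at j=10)
Positions where it holds: {0, 1, 2, 3, 4, 5} → 6.

6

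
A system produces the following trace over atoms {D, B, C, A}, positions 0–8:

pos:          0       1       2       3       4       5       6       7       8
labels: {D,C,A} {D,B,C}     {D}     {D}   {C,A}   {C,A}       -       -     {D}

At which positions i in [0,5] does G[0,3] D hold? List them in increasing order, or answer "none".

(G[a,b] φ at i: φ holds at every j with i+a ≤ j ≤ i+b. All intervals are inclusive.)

Evaluate at each i in [0,5]:
  i=0: ✓ (all of [0,3])
  i=1: ✗ (fails at j=4)
  i=2: ✗ (fails at j=4)
  i=3: ✗ (fails at j=4)
  i=4: ✗ (fails at j=4)
  i=5: ✗ (fails at j=5)

0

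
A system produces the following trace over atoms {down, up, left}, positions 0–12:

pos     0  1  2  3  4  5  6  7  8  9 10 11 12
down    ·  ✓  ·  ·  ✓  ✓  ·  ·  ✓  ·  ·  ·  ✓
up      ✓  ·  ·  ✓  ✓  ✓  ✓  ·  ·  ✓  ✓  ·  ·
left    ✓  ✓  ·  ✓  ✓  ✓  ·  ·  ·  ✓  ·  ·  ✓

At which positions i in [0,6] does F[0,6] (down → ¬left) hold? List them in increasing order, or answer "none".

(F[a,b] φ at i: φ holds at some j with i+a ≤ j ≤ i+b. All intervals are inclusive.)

Evaluate at each i in [0,6]:
  i=0: ✓ (witness j=0)
  i=1: ✓ (witness j=2)
  i=2: ✓ (witness j=2)
  i=3: ✓ (witness j=3)
  i=4: ✓ (witness j=6)
  i=5: ✓ (witness j=6)
  i=6: ✓ (witness j=6)

0, 1, 2, 3, 4, 5, 6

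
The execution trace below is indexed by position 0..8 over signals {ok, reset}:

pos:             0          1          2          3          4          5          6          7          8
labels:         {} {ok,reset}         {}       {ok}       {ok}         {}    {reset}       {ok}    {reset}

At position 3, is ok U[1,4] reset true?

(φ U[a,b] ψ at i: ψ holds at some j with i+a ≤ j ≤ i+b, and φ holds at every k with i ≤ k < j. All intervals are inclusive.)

Need some j in [4,7] with reset, and ok at every k in [3,j-1].
  j=4: reset false.
  j=5: reset false.
  j=6: reset holds, but ok fails at k=5 → not this j.
  j=7: reset false.
No j in the window works → until fails.

No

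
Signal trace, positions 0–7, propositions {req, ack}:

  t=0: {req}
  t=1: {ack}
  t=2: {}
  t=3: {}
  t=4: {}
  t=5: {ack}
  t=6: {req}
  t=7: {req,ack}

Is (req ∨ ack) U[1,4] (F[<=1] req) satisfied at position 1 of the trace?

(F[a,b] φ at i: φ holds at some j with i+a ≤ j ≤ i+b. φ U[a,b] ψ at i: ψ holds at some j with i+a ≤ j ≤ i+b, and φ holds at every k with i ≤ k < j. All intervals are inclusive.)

False

Need some j in [2,5] with F[<=1] req, and (req ∨ ack) at every k in [1,j-1].
  j=2: F[<=1] req — fails (none in [2,3]).
  j=3: F[<=1] req — fails (none in [3,4]).
  j=4: F[<=1] req — fails (none in [4,5]).
  j=5: F[<=1] req holds, but (req ∨ ack) fails at k=2 → not this j.
No j in the window works → until fails.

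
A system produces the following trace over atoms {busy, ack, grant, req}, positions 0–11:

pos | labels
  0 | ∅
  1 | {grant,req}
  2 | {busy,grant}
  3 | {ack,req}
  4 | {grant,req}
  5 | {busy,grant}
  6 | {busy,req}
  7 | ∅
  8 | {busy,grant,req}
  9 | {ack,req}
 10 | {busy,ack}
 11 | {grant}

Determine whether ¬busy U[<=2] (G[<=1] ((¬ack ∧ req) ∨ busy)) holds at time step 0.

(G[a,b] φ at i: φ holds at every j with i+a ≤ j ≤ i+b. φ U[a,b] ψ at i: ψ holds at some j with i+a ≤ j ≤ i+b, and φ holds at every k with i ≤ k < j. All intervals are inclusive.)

Holds

Need some j in [0,2] with G[<=1] ((¬ack ∧ req) ∨ busy), and ¬busy at every k in [0,j-1].
  j=0: G[<=1] ((¬ack ∧ req) ∨ busy) — fails at 0.
  j=1: G[<=1] ((¬ack ∧ req) ∨ busy) holds; ¬busy holds at every k in [0,0] → satisfied.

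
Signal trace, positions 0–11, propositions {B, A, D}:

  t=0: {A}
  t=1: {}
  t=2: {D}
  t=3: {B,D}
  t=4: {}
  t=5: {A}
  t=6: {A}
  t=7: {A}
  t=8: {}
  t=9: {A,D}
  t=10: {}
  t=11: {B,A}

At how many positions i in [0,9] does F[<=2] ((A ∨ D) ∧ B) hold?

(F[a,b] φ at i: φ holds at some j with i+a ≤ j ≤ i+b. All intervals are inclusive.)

4

Evaluate at each i in [0,9]:
  i=0: ✗ (none in [0,2])
  i=1: ✓ (witness j=3)
  i=2: ✓ (witness j=3)
  i=3: ✓ (witness j=3)
  i=4: ✗ (none in [4,6])
  i=5: ✗ (none in [5,7])
  i=6: ✗ (none in [6,8])
  i=7: ✗ (none in [7,9])
  i=8: ✗ (none in [8,10])
  i=9: ✓ (witness j=11)
Positions where it holds: {1, 2, 3, 9} → 4.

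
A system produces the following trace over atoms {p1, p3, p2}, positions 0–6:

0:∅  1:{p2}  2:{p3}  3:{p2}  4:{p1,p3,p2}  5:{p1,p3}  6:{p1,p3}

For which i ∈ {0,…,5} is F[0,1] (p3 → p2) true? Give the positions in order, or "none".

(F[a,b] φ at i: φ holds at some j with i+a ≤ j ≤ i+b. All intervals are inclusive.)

0, 1, 2, 3, 4

Evaluate at each i in [0,5]:
  i=0: ✓ (witness j=0)
  i=1: ✓ (witness j=1)
  i=2: ✓ (witness j=3)
  i=3: ✓ (witness j=3)
  i=4: ✓ (witness j=4)
  i=5: ✗ (none in [5,6])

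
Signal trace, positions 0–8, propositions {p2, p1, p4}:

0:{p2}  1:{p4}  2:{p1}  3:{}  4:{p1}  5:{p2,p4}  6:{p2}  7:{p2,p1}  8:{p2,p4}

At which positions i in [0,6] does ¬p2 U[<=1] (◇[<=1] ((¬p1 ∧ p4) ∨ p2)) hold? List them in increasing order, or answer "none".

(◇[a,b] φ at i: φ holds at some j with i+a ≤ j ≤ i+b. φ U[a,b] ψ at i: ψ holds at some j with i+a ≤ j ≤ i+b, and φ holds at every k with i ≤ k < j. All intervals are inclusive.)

Evaluate at each i in [0,6]:
  i=0: ✓ (rhs at j=0)
  i=1: ✓ (rhs at j=1)
  i=2: ✗ (no rhs in [2,3])
  i=3: ✓ (rhs at j=4; lhs holds on [3,3])
  i=4: ✓ (rhs at j=4)
  i=5: ✓ (rhs at j=5)
  i=6: ✓ (rhs at j=6)

0, 1, 3, 4, 5, 6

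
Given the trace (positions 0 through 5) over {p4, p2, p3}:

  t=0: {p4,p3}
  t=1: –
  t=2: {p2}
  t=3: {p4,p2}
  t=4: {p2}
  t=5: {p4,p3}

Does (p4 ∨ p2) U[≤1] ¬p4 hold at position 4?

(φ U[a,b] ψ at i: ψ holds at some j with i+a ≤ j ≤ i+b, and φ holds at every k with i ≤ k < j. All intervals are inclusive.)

Yes

Need some j in [4,5] with ¬p4, and (p4 ∨ p2) at every k in [4,j-1].
  j=4: ¬p4 holds; no prefix to check → satisfied.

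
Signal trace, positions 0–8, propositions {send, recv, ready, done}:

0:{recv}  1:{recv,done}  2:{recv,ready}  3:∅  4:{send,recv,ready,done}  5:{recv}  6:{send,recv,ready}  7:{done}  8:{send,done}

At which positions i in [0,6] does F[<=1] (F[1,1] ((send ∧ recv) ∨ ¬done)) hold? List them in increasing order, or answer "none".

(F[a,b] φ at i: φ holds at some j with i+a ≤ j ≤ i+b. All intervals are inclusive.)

Evaluate at each i in [0,6]:
  i=0: ✓ (witness j=1)
  i=1: ✓ (witness j=1)
  i=2: ✓ (witness j=2)
  i=3: ✓ (witness j=3)
  i=4: ✓ (witness j=4)
  i=5: ✓ (witness j=5)
  i=6: ✗ (none in [6,7])

0, 1, 2, 3, 4, 5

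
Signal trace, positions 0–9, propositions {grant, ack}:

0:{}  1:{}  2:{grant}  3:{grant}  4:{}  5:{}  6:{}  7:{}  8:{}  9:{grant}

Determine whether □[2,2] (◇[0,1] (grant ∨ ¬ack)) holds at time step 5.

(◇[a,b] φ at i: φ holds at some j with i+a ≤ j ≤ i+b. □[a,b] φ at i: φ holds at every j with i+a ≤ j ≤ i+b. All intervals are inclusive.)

Check ◇[0,1] (grant ∨ ¬ack) at every j in [7,7]:
  j=7: holds (witness at 7)
All positions satisfy it → formula holds.

Yes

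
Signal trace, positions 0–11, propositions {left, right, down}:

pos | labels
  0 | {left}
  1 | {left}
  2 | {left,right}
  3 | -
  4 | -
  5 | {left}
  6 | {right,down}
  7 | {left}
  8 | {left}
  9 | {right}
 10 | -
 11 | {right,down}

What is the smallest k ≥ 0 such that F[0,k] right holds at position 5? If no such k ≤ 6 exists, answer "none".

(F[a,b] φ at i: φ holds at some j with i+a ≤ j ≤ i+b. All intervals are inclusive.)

1

Scan j = 5,6,… for right:
  j=5: fails
  j=6: holds
First hit at j=6, so smallest k = 6-5 = 1.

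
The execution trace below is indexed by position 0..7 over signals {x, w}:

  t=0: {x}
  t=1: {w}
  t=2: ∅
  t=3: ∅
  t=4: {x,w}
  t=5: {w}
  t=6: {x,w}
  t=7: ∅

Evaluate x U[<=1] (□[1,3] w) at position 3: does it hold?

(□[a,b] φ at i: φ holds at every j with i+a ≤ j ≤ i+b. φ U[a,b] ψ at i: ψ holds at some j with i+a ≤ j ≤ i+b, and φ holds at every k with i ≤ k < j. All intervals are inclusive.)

Need some j in [3,4] with □[1,3] w, and x at every k in [3,j-1].
  j=3: □[1,3] w holds; no prefix to check → satisfied.

Yes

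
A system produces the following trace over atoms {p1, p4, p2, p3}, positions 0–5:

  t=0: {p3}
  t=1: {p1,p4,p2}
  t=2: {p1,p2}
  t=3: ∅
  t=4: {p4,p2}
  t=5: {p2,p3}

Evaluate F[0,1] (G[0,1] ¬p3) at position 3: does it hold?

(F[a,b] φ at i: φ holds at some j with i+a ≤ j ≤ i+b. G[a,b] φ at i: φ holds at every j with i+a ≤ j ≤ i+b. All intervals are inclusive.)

Yes

Check G[0,1] ¬p3 at each j in [3,4]:
  j=3: holds on [3,4]
  j=4: fails at 5
Found at j=3 → formula holds.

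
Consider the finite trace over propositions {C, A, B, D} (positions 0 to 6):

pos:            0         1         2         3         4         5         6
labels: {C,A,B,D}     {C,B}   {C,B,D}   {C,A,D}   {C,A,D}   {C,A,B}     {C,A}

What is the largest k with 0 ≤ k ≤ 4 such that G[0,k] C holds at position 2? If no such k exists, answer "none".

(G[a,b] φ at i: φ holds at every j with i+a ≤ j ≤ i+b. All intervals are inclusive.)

4

C must hold from j=2 onward; find where it first fails.
  j=2: holds
  j=3: holds
  j=4: holds
  j=5: holds
  j=6: holds
Holds through j=6; largest k = 4.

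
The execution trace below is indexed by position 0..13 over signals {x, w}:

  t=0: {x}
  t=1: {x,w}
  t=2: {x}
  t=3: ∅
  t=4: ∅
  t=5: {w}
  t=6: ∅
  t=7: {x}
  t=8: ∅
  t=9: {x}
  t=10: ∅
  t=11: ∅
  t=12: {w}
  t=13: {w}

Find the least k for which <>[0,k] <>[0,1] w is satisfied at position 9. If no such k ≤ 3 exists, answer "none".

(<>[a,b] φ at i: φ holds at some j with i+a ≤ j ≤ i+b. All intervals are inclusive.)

Scan j = 9,10,… for <>[0,1] w:
  j=9: fails
  j=10: fails
  j=11: holds
First hit at j=11, so smallest k = 11-9 = 2.

2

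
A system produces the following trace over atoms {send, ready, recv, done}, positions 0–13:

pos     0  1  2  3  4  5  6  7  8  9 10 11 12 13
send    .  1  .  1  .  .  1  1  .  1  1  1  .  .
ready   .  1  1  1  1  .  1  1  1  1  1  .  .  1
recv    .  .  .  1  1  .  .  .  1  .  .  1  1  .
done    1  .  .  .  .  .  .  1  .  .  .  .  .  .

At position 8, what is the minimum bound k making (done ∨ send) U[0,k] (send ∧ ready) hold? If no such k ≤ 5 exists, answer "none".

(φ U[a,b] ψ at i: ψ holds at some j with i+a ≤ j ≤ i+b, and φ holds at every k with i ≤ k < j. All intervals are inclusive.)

Need earliest j ≥ 8 with (send ∧ ready), and (done ∨ send) at every k in [8,j-1].
  j=8: rhs fails.
  j=9: rhs holds but lhs fails at k=8.
  j=10: rhs holds but lhs fails at k=8.
  j=11: rhs fails.
  j=12: rhs fails.
  j=13: rhs fails.
No witness within the range → none.

none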